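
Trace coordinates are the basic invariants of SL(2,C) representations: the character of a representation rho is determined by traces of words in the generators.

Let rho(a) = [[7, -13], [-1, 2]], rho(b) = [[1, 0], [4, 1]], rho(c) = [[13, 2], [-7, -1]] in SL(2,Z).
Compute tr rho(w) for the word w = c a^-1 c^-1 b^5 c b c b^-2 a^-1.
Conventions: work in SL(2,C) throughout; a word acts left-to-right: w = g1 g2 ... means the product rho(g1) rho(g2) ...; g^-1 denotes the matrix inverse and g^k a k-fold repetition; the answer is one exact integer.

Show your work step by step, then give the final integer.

8960450

rho(c) = [[13, 2], [-7, -1]]
... * rho(a^-1) = [[2, 13], [1, 7]]  ->  [[28, 183], [-15, -98]]
... * rho(c^-1) = [[-1, -2], [7, 13]]  ->  [[1253, 2323], [-671, -1244]]
... * rho(b) = [[1, 0], [4, 1]]  ->  [[10545, 2323], [-5647, -1244]]
... * rho(b) = [[1, 0], [4, 1]]  ->  [[19837, 2323], [-10623, -1244]]
... * rho(b) = [[1, 0], [4, 1]]  ->  [[29129, 2323], [-15599, -1244]]
... * rho(b) = [[1, 0], [4, 1]]  ->  [[38421, 2323], [-20575, -1244]]
... * rho(b) = [[1, 0], [4, 1]]  ->  [[47713, 2323], [-25551, -1244]]
... * rho(c) = [[13, 2], [-7, -1]]  ->  [[604008, 93103], [-323455, -49858]]
... * rho(b) = [[1, 0], [4, 1]]  ->  [[976420, 93103], [-522887, -49858]]
... * rho(c) = [[13, 2], [-7, -1]]  ->  [[12041739, 1859737], [-6448525, -995916]]
... * rho(b^-1) = [[1, 0], [-4, 1]]  ->  [[4602791, 1859737], [-2464861, -995916]]
... * rho(b^-1) = [[1, 0], [-4, 1]]  ->  [[-2836157, 1859737], [1518803, -995916]]
... * rho(a^-1) = [[2, 13], [1, 7]]  ->  [[-3812577, -23851882], [2041690, 12773027]]
tr = -3812577 + 12773027 = 8960450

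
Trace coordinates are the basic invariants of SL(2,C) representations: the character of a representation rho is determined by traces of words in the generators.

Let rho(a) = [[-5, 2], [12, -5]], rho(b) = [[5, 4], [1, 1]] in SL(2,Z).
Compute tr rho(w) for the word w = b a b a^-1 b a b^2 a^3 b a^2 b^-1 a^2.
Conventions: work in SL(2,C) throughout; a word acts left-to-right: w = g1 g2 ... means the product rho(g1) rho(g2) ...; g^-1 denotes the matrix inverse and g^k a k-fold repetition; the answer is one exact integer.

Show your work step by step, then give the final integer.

rho(b) = [[5, 4], [1, 1]]
... * rho(a) = [[-5, 2], [12, -5]]  ->  [[23, -10], [7, -3]]
... * rho(b) = [[5, 4], [1, 1]]  ->  [[105, 82], [32, 25]]
... * rho(a^-1) = [[-5, -2], [-12, -5]]  ->  [[-1509, -620], [-460, -189]]
... * rho(b) = [[5, 4], [1, 1]]  ->  [[-8165, -6656], [-2489, -2029]]
... * rho(a) = [[-5, 2], [12, -5]]  ->  [[-39047, 16950], [-11903, 5167]]
... * rho(b) = [[5, 4], [1, 1]]  ->  [[-178285, -139238], [-54348, -42445]]
... * rho(b) = [[5, 4], [1, 1]]  ->  [[-1030663, -852378], [-314185, -259837]]
... * rho(a) = [[-5, 2], [12, -5]]  ->  [[-5075221, 2200564], [-1547119, 670815]]
... * rho(a) = [[-5, 2], [12, -5]]  ->  [[51782873, -21153262], [15785375, -6448313]]
... * rho(a) = [[-5, 2], [12, -5]]  ->  [[-512753509, 209332056], [-156306631, 63812315]]
... * rho(b) = [[5, 4], [1, 1]]  ->  [[-2354435489, -1841681980], [-717720840, -561414209]]
... * rho(a) = [[-5, 2], [12, -5]]  ->  [[-10328006315, 4499538922], [-3148366308, 1371629365]]
... * rho(a) = [[-5, 2], [12, -5]]  ->  [[105634498639, -43153707240], [32201383920, -13154879441]]
... * rho(b^-1) = [[1, -4], [-1, 5]]  ->  [[148788205879, -638306530756], [45356263361, -194579932885]]
... * rho(a) = [[-5, 2], [12, -5]]  ->  [[-8403619398467, 3489109065538], [-2561740511425, 1063612191147]]
... * rho(a) = [[-5, 2], [12, -5]]  ->  [[83887405778791, -34252784124624], [25572048850889, -10441541978585]]
tr = 83887405778791 + -10441541978585 = 73445863800206

73445863800206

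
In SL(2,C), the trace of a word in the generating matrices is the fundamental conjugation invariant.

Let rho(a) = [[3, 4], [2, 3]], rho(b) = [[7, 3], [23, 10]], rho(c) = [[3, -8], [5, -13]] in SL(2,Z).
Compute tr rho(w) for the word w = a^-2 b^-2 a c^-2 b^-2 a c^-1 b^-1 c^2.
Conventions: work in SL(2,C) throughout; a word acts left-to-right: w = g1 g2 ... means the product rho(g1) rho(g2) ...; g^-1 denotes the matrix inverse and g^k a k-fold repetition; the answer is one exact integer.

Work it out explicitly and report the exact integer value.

rho(a^-1) = [[3, -4], [-2, 3]]
... * rho(a^-1) = [[3, -4], [-2, 3]]  ->  [[17, -24], [-12, 17]]
... * rho(b^-1) = [[10, -3], [-23, 7]]  ->  [[722, -219], [-511, 155]]
... * rho(b^-1) = [[10, -3], [-23, 7]]  ->  [[12257, -3699], [-8675, 2618]]
... * rho(a) = [[3, 4], [2, 3]]  ->  [[29373, 37931], [-20789, -26846]]
... * rho(c^-1) = [[-13, 8], [-5, 3]]  ->  [[-571504, 348777], [404487, -246850]]
... * rho(c^-1) = [[-13, 8], [-5, 3]]  ->  [[5685667, -3525701], [-4024081, 2495346]]
... * rho(b^-1) = [[10, -3], [-23, 7]]  ->  [[137947793, -41736908], [-97633768, 29539665]]
... * rho(b^-1) = [[10, -3], [-23, 7]]  ->  [[2339426814, -706001735], [-1655749975, 499678959]]
... * rho(a) = [[3, 4], [2, 3]]  ->  [[5606276972, 7239702051], [-3967892007, -5123963023]]
... * rho(c^-1) = [[-13, 8], [-5, 3]]  ->  [[-109080110891, 66569321929], [77202411206, -47115025125]]
... * rho(b^-1) = [[10, -3], [-23, 7]]  ->  [[-2621895513277, 793225586176], [1855669689935, -561412409493]]
... * rho(c) = [[3, -8], [5, -13]]  ->  [[-3899558608951, 10663231485928], [2759947022340, -7546996196071]]
... * rho(c) = [[3, -8], [5, -13]]  ->  [[41617481602787, -107425540445456], [-29455139913335, 76031374370203]]
tr = 41617481602787 + 76031374370203 = 117648855972990

117648855972990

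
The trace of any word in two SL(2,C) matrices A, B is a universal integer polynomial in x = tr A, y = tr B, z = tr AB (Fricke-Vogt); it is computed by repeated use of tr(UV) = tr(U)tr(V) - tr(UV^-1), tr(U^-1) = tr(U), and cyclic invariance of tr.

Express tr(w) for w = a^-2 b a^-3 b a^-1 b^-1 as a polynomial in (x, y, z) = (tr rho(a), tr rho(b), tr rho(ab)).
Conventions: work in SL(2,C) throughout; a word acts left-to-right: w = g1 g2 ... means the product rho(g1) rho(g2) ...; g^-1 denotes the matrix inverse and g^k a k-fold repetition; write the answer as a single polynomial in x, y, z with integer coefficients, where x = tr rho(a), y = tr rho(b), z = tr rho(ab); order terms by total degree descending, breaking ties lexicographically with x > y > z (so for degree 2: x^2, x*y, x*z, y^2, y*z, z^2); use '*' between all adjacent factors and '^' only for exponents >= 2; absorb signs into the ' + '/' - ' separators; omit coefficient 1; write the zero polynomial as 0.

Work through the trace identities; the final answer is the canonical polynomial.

x^5*y^2*z - x^4*y^3 - 2*x^4*y*z^2 - x^3*y^2*z + x^3*z^3 + x^4*y + 2*x^2*y^3 + 3*x^2*y*z^2 - x^3*z - x*y^2*z - x*z^3 - 2*x^2*y + x*z - y

and tr(b^2) = tr(b)*tr(b) - tr(1)  (reduce the b square) = y^2 - 2
next, tr(b^2 a) = tr(b)*tr(a b) - tr(a)  (reduce the b square) = y*z - x
tr(b a^-1 b) = tr(b^2)*tr(a) - tr(b^2 a)  (eliminate a^-1) = x*y^2 - y*z - x
tr(b a b a) = tr(a b)*tr(a b) - tr(1)  (split on a) = z^2 - 2
tr(b a^-1 b a) = tr(b a b)*tr(a) - tr(b a b a)  (eliminate a^-1) = x*y*z - x^2 - z^2 + 2
tr(a^-1 b a^-1 b) = tr(b a^-1 b)*tr(a) - tr(b a^-1 b a)  (eliminate a^-1) = x^2*y^2 - 2*x*y*z + z^2 - 2
tr(a^-2 b a^-1 b) = tr(a^-1 b a^-1 b)*tr(a) - tr(a^-1 b a^-1 b a)  (eliminate a^-1) = x^3*y^2 - 2*x^2*y*z - x*y^2 + x*z^2 + y*z - x
and tr(b a^-3 b a^-1) = tr(a^-2 b a^-1 b)*tr(a) - tr(a^-2 b a^-1 b a)  (eliminate a^-1) = x^4*y^2 - 2*x^3*y*z - 2*x^2*y^2 + x^2*z^2 + 3*x*y*z - x^2 - z^2 + 2
next, tr(b^2 a^-2) = tr(b^2 a^-1)*tr(a) - tr(b^2)  (eliminate a^-1) = x^2*y^2 - x*y*z - x^2 - y^2 + 2
tr(b a^-3 b) = tr(b^2 a^-2)*tr(a) - tr(b^2 a^-1)  (eliminate a^-1) = x^3*y^2 - x^2*y*z - x^3 - 2*x*y^2 + y*z + 3*x
next, tr(a^-2 b a^-2 b a^-1) = tr(b a^-3 b a^-1)*tr(a) - tr(b a^-3 b)  (eliminate a^-1) = x^5*y^2 - 2*x^4*y*z - 3*x^3*y^2 + x^3*z^2 + 4*x^2*y*z + 2*x*y^2 - x*z^2 - y*z - x
tr(b^3) = tr(b)*tr(b^2) - tr(b)  (reduce the b square) = y^3 - 3*y
and tr(b^3 a) = tr(b)*tr(a b^2) - tr(a b)  (reduce the b square) = y^2*z - x*y - z
tr(b a^-1 b^2) = tr(b^3)*tr(a) - tr(b^3 a)  (eliminate a^-1) = x*y^3 - y^2*z - 2*x*y + z
next, tr(a b a) = tr(a)*tr(b a) - tr(b)  (reduce the a square) = x*z - y
tr(b^2 a b a) = tr(b)*tr(a b a b) - tr(a b a)  (reduce the b square) = y*z^2 - x*z - y
next, tr(b a^-1 b^2 a) = tr(b^2 a b)*tr(a) - tr(b^2 a b a)  (eliminate a^-1) = x*y^2*z - x^2*y - y*z^2 + y
tr(b a^-1 b a^-1 b) = tr(b a^-1 b^2)*tr(a) - tr(b a^-1 b^2 a)  (eliminate a^-1) = x^2*y^3 - 2*x*y^2*z - x^2*y + y*z^2 + x*z - y
tr(b a^-1 b a b) = tr(b a b^2)*tr(a) - tr(b a b^2 a)  (eliminate a^-1) = x*y^2*z - x^2*y - y*z^2 + y
and tr(b a b a b a) = tr(b a b a)*tr(b a) - tr(a b)  (split on b) = z^3 - 3*z
tr(b a^-1 b a b a) = tr(b a b a b)*tr(a) - tr(b a b a b a)  (eliminate a^-1) = x*y*z^2 - x^2*z - z^3 - x*y + 3*z
next, tr(b a^-1 b a^-1 b a) = tr(b a^-1 b a b)*tr(a) - tr(b a^-1 b a b a)  (eliminate a^-1) = x^2*y^2*z - x^3*y - 2*x*y*z^2 + x^2*z + z^3 + 2*x*y - 3*z
next, tr(a^-1 b a^-1 b a^-1 b) = tr(b a^-1 b a^-1 b)*tr(a) - tr(b a^-1 b a^-1 b a)  (eliminate a^-1) = x^3*y^3 - 3*x^2*y^2*z + 3*x*y*z^2 - z^3 - 3*x*y + 3*z
tr(a^-1 b a^-2 b a^-1 b) = tr(a^-1 b a^-1 b a^-1 b)*tr(a) - tr(a^-1 b a^-1 b a^-1 b a)  (eliminate a^-1) = x^4*y^3 - 3*x^3*y^2*z - x^2*y^3 + 3*x^2*y*z^2 + 2*x*y^2*z - x*z^3 - 2*x^2*y - y*z^2 + 2*x*z + y
and tr(b^2 a^-2 b) = tr(a^-1 b^3)*tr(a) - tr(a^-1 b^3 a)  (eliminate a^-1) = x^2*y^3 - x*y^2*z - 2*x^2*y - y^3 + x*z + 3*y
and tr(b^2 a^-2 b a) = tr(a^-1 b a b^2)*tr(a) - tr(a^-1 b a b^2 a)  (eliminate a^-1) = x^2*y^2*z - x^3*y - x*y*z^2 - y^2*z + 2*x*y + z
next, tr(b a^-2 b a^-1 b) = tr(b^2 a^-2 b)*tr(a) - tr(b^2 a^-2 b a)  (eliminate a^-1) = x^3*y^3 - 2*x^2*y^2*z - x^3*y - x*y^3 + x*y*z^2 + x^2*z + y^2*z + x*y - z
next, tr(a^-2 b a^-2 b a^-1 b) = tr(a^-1 b a^-2 b a^-1 b)*tr(a) - tr(a^-1 b a^-2 b a^-1 b a)  (eliminate a^-1) = x^5*y^3 - 3*x^4*y^2*z - 2*x^3*y^3 + 3*x^3*y*z^2 + 4*x^2*y^2*z - x^2*z^3 - x^3*y + x*y^3 - 2*x*y*z^2 + x^2*z - y^2*z + z
tr(a^-2 b a^-1 b^-1 a^-2 b) = tr(a^-2 b a^-2 b a^-1)*tr(b) - tr(a^-2 b a^-2 b a^-1 b)  (eliminate b^-1) = x^4*y^2*z - x^3*y^3 - 2*x^3*y*z^2 + x^2*z^3 + x^3*y + x*y^3 + x*y*z^2 - x^2*z - x*y - z
tr(b a^-1) = tr(b)*tr(a) - tr(b a)  (eliminate a^-1) = x*y - z
tr(a^-1 b a^-1) = tr(b a^-1)*tr(a) - tr(b)  (eliminate a^-1) = x^2*y - x*z - y
next, tr(a^-2 b a^-1) = tr(a^-1 b a^-1)*tr(a) - tr(a^-1 b)  (eliminate a^-1) = x^3*y - x^2*z - 2*x*y + z
tr(b a b a^-2 b) = tr(a^-1 b^2 a b)*tr(a) - tr(a^-1 b^2 a b a)  (eliminate a^-1) = x^2*y^2*z - x^3*y - x*y*z^2 - y^2*z + 2*x*y + z
and tr(b a b a^-2 b a) = tr(a^-1 b a b a b)*tr(a) - tr(a^-1 b a b a b a)  (eliminate a^-1) = x^2*y*z^2 - x^3*z - x*z^3 - x^2*y - y*z^2 + 4*x*z + y
tr(a^-2 b a^-1 b a b) = tr(b a b a^-2 b)*tr(a) - tr(b a b a^-2 b a)  (eliminate a^-1) = x^3*y^2*z - x^4*y - 2*x^2*y*z^2 + x^3*z - x*y^2*z + x*z^3 + 3*x^2*y + y*z^2 - 3*x*z - y
tr(b^-1 a^-2 b a^-1 b a) = tr(a^-2 b a^-1 b a)*tr(b) - tr(a^-2 b a^-1 b a b)  (eliminate b^-1) = -x^3*y^2*z + x^4*y + x^2*y^3 + 2*x^2*y*z^2 - x^3*z - x*y^2*z - x*z^3 - 3*x^2*y + 3*x*z - y
next, tr(a^-1 b a^-1 b^-1 a^-2 b) = tr(b^-1 a^-2 b a^-1 b)*tr(a) - tr(b^-1 a^-2 b a^-1 b a)  (eliminate a^-1) = x^3*y^2*z - x^2*y^3 - 2*x^2*y*z^2 + x*y^2*z + x*z^3 + x^2*y - 2*x*z + y
next, tr(a^-2 b a^-3 b a^-1 b^-1) = tr(a^-2 b a^-1 b^-1 a^-2 b)*tr(a) - tr(a^-2 b a^-1 b^-1 a^-2 b a)  (eliminate a^-1) = x^5*y^2*z - x^4*y^3 - 2*x^4*y*z^2 - x^3*y^2*z + x^3*z^3 + x^4*y + 2*x^2*y^3 + 3*x^2*y*z^2 - x^3*z - x*y^2*z - x*z^3 - 2*x^2*y + x*z - y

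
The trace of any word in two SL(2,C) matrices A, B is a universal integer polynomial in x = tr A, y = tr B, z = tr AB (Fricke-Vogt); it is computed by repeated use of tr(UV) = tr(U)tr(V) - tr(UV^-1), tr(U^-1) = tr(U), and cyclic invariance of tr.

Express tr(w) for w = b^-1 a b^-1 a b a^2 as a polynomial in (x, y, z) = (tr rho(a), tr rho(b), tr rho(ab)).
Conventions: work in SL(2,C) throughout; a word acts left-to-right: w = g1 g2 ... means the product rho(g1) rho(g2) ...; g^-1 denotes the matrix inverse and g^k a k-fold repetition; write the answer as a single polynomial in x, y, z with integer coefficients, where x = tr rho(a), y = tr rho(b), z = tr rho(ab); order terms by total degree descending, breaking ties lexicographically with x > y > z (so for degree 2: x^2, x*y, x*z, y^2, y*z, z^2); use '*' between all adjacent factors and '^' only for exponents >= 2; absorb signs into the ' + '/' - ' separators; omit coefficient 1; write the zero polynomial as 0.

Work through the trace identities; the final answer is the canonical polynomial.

reduce: trace(a b a) = trace(a) trace(b a) - trace(b)   [square of a] = x*z - y
reduce: trace(b a^3) = trace(a) trace(a b a) - trace(a b)   [square of a] = x^2*z - x*y - z
trace(a^2 b a^2) = trace(a) trace(b a^3) - trace(b a^2)   [square of a] = x^3*z - x^2*y - 2*x*z + y
trace(b a b a) = trace(b a) trace(b a) - trace(1)   [split at a repeated b] = z^2 - 2
reduce: trace(b a b) = trace(b) trace(a b) - trace(a)   [square of b] = y*z - x
so trace(b a^2 b a) = trace(a) trace(b a b a) - trace(b a b)   [square of a] = x*z^2 - y*z - x
reduce: trace(b^2) = trace(b) trace(b) - trace(1)   [square of b] = y^2 - 2
trace(b a^2 b) = trace(a) trace(b^2 a) - trace(b^2)   [square of a] = x*y*z - x^2 - y^2 + 2
trace(a^2 b a^2 b) = trace(a) trace(b a^2 b a) - trace(b a^2 b)   [square of a] = x^2*z^2 - 2*x*y*z + y^2 - 2
trace(a b a^2 b^-1 a) = trace(a^2 b a^2) trace(b) - trace(a^2 b a^2 b)   [inverse elimination on b] = x^3*y*z - x^2*y^2 - x^2*z^2 + 2
trace(a b a b a^2) = trace(a) trace(b a b a^2) - trace(b a b a)   [square of a] = x^2*z^2 - x*y*z - x^2 - z^2 + 2
trace(b a b a b a) = trace(b a b a) trace(b a) - trace(a b)   [split at a repeated b] = z^3 - 3*z
reduce: trace(b a b a b) = trace(b) trace(a b a b) - trace(a b a)   [square of b] = y*z^2 - x*z - y
reduce: trace(a b a b a^2 b) = trace(a) trace(b a b a b a) - trace(b a b a b)   [square of a] = x*z^3 - y*z^2 - 2*x*z + y
trace(a b a^2 b^-1 a b) = trace(a b a b a^2) trace(b) - trace(a b a b a^2 b)   [inverse elimination on b] = x^2*y*z^2 - x*y^2*z - x*z^3 - x^2*y + 2*x*z + y
trace(b^-1 a b^-1 a b a^2) = trace(a b a^2 b^-1 a) trace(b) - trace(a b a^2 b^-1 a b)   [inverse elimination on b] = x^3*y^2*z - x^2*y^3 - 2*x^2*y*z^2 + x*y^2*z + x*z^3 + x^2*y - 2*x*z + y

x^3*y^2*z - x^2*y^3 - 2*x^2*y*z^2 + x*y^2*z + x*z^3 + x^2*y - 2*x*z + y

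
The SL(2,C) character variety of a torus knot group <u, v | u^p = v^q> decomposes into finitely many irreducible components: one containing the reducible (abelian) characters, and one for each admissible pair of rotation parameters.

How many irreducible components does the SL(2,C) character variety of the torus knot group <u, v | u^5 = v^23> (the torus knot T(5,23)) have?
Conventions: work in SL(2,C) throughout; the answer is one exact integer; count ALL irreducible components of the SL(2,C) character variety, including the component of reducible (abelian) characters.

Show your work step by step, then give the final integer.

Gamma = < u, v | u^5 = v^23 > (torus knot T(5,23)); the central element u^5 = v^23 acts as +I or -I in any irreducible SL(2,C) representation.
This locks tr(u) to 2*cos(pi*alpha/5), alpha in 1..4, and tr(v) to 2*cos(pi*beta/23), beta in 1..22, on each component of irreducible characters.
The two central values (-1)^alpha I and (-1)^beta I must be the same matrix, so alpha and beta share a parity.
count pairs: odd alpha (2 choices) x odd beta (11), plus even alpha (2) x even beta (11): 2*11 + 2*11 = 44.
Total: 44 irreducible-character components + 1 reducible (abelian) component = 45.

45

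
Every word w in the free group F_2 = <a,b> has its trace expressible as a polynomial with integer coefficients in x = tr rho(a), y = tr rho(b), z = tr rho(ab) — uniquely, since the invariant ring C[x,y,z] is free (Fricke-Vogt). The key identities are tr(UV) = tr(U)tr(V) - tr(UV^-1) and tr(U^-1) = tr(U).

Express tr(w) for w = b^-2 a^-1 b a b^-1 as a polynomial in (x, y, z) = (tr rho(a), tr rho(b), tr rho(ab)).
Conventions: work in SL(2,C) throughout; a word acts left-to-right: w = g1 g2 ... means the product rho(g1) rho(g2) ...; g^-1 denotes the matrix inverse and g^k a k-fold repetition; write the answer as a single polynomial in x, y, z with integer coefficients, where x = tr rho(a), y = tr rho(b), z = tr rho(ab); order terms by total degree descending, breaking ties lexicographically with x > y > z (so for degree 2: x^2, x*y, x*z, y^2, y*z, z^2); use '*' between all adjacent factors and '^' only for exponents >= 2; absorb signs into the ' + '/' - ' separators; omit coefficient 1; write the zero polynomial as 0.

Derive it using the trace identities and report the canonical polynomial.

-x*y^3*z + x^2*y^2 + y^4 + y^2*z^2 + x*y*z - x^2 - 4*y^2 - z^2 + 2

so trace(b^-1 a) = trace(a) trace(b) - trace(a b)  (eliminate b^-1) = x*y - z
trace(a b^-2) = trace(b^-1 a) trace(b) - trace(b^-1 a b)  (eliminate b^-1) = x*y^2 - y*z - x
so trace(a b a) = trace(a) trace(b a) - trace(b)  (reduce the a square) = x*z - y
trace(a b a b) = trace(b a) trace(b a) - trace(1)  (split on b) = z^2 - 2
trace(a b a b^-1) = trace(a b a) trace(b) - trace(a b a b)  (eliminate b^-1) = x*y*z - y^2 - z^2 + 2
so trace(b^-1 a b a b^-1) = trace(a b a b^-1) trace(b) - trace(a b a)  (eliminate b^-1) = x*y^2*z - y^3 - y*z^2 - x*z + 3*y
trace(b a b^-3 a) = trace(b^-1 a b a b^-1) trace(b) - trace(b^-1 a b a)  (eliminate b^-1) = x*y^3*z - y^4 - y^2*z^2 - 2*x*y*z + 4*y^2 + z^2 - 2
reduce: trace(b^-2 a^-1 b a b^-1) = trace(b a b^-3) trace(a) - trace(b a b^-3 a)  (eliminate a^-1) = -x*y^3*z + x^2*y^2 + y^4 + y^2*z^2 + x*y*z - x^2 - 4*y^2 - z^2 + 2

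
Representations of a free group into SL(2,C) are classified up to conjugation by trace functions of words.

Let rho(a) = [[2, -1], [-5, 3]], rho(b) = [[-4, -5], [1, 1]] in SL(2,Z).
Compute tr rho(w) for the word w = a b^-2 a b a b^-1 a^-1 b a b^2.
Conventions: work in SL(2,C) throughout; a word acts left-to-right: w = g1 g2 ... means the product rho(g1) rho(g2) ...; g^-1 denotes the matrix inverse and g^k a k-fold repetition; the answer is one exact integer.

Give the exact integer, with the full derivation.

-78136341

rho(a) = [[2, -1], [-5, 3]]
... * rho(b^-1) = [[1, 5], [-1, -4]]  ->  [[3, 14], [-8, -37]]
... * rho(b^-1) = [[1, 5], [-1, -4]]  ->  [[-11, -41], [29, 108]]
... * rho(a) = [[2, -1], [-5, 3]]  ->  [[183, -112], [-482, 295]]
... * rho(b) = [[-4, -5], [1, 1]]  ->  [[-844, -1027], [2223, 2705]]
... * rho(a) = [[2, -1], [-5, 3]]  ->  [[3447, -2237], [-9079, 5892]]
... * rho(b^-1) = [[1, 5], [-1, -4]]  ->  [[5684, 26183], [-14971, -68963]]
... * rho(a^-1) = [[3, 1], [5, 2]]  ->  [[147967, 58050], [-389728, -152897]]
... * rho(b) = [[-4, -5], [1, 1]]  ->  [[-533818, -681785], [1406015, 1795743]]
... * rho(a) = [[2, -1], [-5, 3]]  ->  [[2341289, -1511537], [-6166685, 3981214]]
... * rho(b) = [[-4, -5], [1, 1]]  ->  [[-10876693, -13217982], [28647954, 34814639]]
... * rho(b) = [[-4, -5], [1, 1]]  ->  [[30288790, 41165483], [-79777177, -108425131]]
tr = 30288790 + -108425131 = -78136341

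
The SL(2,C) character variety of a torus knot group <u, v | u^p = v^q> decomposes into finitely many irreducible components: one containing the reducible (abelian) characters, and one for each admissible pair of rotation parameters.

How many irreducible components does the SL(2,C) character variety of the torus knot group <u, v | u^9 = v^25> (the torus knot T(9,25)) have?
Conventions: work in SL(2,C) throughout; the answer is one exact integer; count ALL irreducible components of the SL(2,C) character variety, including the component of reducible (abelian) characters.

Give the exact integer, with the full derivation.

For T(9,25): irreducibility forces the central element u^9 = v^25 to one of +I, -I.
This locks tr(u) to 2*cos(pi*alpha/9), alpha in 1..8, and tr(v) to 2*cos(pi*beta/25), beta in 1..24, on each component of irreducible characters.
The two central values (-1)^alpha I and (-1)^beta I must be the same matrix, so alpha and beta share a parity.
Counting: 4 odd alphas x 12 odd betas + 4 even alphas x 12 even betas = 48 + 48 = 96.
That is 96 components of irreducible characters, and with the reducible (abelian) component the total is 97.

97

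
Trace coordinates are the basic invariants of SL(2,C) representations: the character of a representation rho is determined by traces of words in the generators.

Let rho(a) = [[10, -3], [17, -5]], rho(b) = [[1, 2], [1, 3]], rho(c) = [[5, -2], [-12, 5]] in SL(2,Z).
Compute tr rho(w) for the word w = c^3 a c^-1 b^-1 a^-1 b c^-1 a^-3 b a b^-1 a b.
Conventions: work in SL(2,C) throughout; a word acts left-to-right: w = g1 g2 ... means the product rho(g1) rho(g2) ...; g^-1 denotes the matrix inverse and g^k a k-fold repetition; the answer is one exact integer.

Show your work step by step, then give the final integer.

rho(c) = [[5, -2], [-12, 5]]
... * rho(c) = [[5, -2], [-12, 5]]  ->  [[49, -20], [-120, 49]]
... * rho(c) = [[5, -2], [-12, 5]]  ->  [[485, -198], [-1188, 485]]
... * rho(a) = [[10, -3], [17, -5]]  ->  [[1484, -465], [-3635, 1139]]
... * rho(c^-1) = [[5, 2], [12, 5]]  ->  [[1840, 643], [-4507, -1575]]
... * rho(b^-1) = [[3, -2], [-1, 1]]  ->  [[4877, -3037], [-11946, 7439]]
... * rho(a^-1) = [[-5, 3], [-17, 10]]  ->  [[27244, -15739], [-66733, 38552]]
... * rho(b) = [[1, 2], [1, 3]]  ->  [[11505, 7271], [-28181, -17810]]
... * rho(c^-1) = [[5, 2], [12, 5]]  ->  [[144777, 59365], [-354625, -145412]]
... * rho(a^-1) = [[-5, 3], [-17, 10]]  ->  [[-1733090, 1027981], [4245129, -2517995]]
... * rho(a^-1) = [[-5, 3], [-17, 10]]  ->  [[-8810227, 5080540], [21580270, -12444563]]
... * rho(a^-1) = [[-5, 3], [-17, 10]]  ->  [[-42318045, 24374719], [103656221, -59704820]]
... * rho(b) = [[1, 2], [1, 3]]  ->  [[-17943326, -11511933], [43951401, 28197982]]
... * rho(a) = [[10, -3], [17, -5]]  ->  [[-375136121, 111389643], [918879704, -272844113]]
... * rho(b^-1) = [[3, -2], [-1, 1]]  ->  [[-1236798006, 861661885], [3029483225, -2110603521]]
... * rho(a) = [[10, -3], [17, -5]]  ->  [[2280271985, -597915407], [-5585427607, 1464567930]]
... * rho(b) = [[1, 2], [1, 3]]  ->  [[1682356578, 2766797749], [-4120859677, -6777151424]]
tr = 1682356578 + -6777151424 = -5094794846

-5094794846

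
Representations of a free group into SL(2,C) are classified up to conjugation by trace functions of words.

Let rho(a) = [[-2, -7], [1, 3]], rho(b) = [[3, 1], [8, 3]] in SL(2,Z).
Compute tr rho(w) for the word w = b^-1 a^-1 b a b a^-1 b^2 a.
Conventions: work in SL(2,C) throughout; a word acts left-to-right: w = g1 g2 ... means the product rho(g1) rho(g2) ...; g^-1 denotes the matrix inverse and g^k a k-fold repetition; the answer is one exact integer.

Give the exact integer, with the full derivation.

rho(b^-1) = [[3, -1], [-8, 3]]
... * rho(a^-1) = [[3, 7], [-1, -2]]  ->  [[10, 23], [-27, -62]]
... * rho(b) = [[3, 1], [8, 3]]  ->  [[214, 79], [-577, -213]]
... * rho(a) = [[-2, -7], [1, 3]]  ->  [[-349, -1261], [941, 3400]]
... * rho(b) = [[3, 1], [8, 3]]  ->  [[-11135, -4132], [30023, 11141]]
... * rho(a^-1) = [[3, 7], [-1, -2]]  ->  [[-29273, -69681], [78928, 187879]]
... * rho(b) = [[3, 1], [8, 3]]  ->  [[-645267, -238316], [1739816, 642565]]
... * rho(b) = [[3, 1], [8, 3]]  ->  [[-3842329, -1360215], [10359968, 3667511]]
... * rho(a) = [[-2, -7], [1, 3]]  ->  [[6324443, 22815658], [-17052425, -61517243]]
tr = 6324443 + -61517243 = -55192800

-55192800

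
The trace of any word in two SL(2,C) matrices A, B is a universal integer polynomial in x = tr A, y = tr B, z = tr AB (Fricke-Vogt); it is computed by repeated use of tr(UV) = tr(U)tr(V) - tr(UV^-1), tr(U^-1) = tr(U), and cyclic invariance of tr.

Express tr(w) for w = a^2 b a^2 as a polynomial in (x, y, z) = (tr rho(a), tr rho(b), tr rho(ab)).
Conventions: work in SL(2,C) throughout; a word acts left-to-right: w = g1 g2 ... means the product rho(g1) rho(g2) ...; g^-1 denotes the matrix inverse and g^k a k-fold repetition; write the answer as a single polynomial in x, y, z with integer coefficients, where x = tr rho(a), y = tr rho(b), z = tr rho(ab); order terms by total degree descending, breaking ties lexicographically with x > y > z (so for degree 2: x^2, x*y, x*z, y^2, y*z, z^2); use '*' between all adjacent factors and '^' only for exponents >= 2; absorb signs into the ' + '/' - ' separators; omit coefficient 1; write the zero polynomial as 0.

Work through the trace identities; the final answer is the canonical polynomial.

tr(b a^2) = tr(a) tr(b a) - tr(b)  (reduce the a square) = x*z - y
reduce: tr(b a^3) = tr(a) tr(b a^2) - tr(b a)  (reduce the a square) = x^2*z - x*y - z
tr(a^2 b a^2) = tr(a) tr(b a^3) - tr(b a^2)  (reduce the a square) = x^3*z - x^2*y - 2*x*z + y

x^3*z - x^2*y - 2*x*z + y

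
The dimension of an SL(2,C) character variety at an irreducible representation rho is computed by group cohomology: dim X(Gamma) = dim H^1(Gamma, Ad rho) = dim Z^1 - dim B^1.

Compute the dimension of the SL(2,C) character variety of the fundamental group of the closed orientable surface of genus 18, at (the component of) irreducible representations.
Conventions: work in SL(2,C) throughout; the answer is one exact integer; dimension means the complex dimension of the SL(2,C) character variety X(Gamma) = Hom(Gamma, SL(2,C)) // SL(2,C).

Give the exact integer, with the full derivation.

102

Gamma = pi_1(Sigma_18) = < a_1, b_1, ..., a_18, b_18 | prod [a_i, b_i] > has 2g = 36 generators and 1 relator.
A cocycle assigns one sl_2 vector per generator subject to the relator condition d_2(z) = 0: dim of the unconstrained space is 3*2g = 108.
At an irreducible rho, H^2 = coker(d_2) vanishes (Poincare duality: H^2 is dual to H^0 = invariants = 0), so d_2 is surjective onto sl_2 and dim Z^1 = 108 - 3 = 105.
As always at irreducible rho, dim B^1 = 3.
Hence dim X = 105 - 3 = 102.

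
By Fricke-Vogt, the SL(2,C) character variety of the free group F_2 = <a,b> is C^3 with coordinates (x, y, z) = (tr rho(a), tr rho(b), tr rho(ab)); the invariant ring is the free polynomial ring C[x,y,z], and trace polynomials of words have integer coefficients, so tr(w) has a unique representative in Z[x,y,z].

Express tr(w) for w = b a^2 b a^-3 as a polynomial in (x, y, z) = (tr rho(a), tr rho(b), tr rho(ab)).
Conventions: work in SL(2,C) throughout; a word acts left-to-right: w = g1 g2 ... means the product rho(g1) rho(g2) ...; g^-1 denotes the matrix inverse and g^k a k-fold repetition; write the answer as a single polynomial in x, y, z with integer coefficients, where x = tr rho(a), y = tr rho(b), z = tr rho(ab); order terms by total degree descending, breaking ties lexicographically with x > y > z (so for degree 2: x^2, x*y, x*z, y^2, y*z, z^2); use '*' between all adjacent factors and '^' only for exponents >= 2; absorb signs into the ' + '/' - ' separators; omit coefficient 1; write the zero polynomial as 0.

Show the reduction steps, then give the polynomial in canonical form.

x^4*y*z - x^5 - x^3*y^2 - x^3*z^2 - x^2*y*z + 5*x^3 + 2*x*y^2 + x*z^2 - y*z - 5*x

tr(a^2 b) = tr(a) tr(b a) - tr(b) = x*z - y
and tr(a^2) = tr(a) tr(a) - tr(1) = x^2 - 2
next, tr(b a^2 b) = tr(b) tr(a^2 b) - tr(a^2) = x*y*z - x^2 - y^2 + 2
tr(b a b a) = tr(a b) tr(a b) - tr(1) = z^2 - 2
tr(b a b) = tr(b) tr(a b) - tr(a) = y*z - x
tr(b a^2 b a) = tr(a) tr(b a b a) - tr(b a b) = x*z^2 - y*z - x
next, tr(a^-1 b a^2 b) = tr(b a^2 b) tr(a) - tr(b a^2 b a) = x^2*y*z - x^3 - x*y^2 - x*z^2 + y*z + 3*x
next, tr(a^-2 b a^2 b) = tr(a^-1 b a^2 b) tr(a) - tr(a^-1 b a^2 b a) = x^3*y*z - x^4 - x^2*y^2 - x^2*z^2 + 4*x^2 + y^2 - 2
tr(b a^2 b a^-3) = tr(a^-2 b a^2 b) tr(a) - tr(a^-2 b a^2 b a) = x^4*y*z - x^5 - x^3*y^2 - x^3*z^2 - x^2*y*z + 5*x^3 + 2*x*y^2 + x*z^2 - y*z - 5*x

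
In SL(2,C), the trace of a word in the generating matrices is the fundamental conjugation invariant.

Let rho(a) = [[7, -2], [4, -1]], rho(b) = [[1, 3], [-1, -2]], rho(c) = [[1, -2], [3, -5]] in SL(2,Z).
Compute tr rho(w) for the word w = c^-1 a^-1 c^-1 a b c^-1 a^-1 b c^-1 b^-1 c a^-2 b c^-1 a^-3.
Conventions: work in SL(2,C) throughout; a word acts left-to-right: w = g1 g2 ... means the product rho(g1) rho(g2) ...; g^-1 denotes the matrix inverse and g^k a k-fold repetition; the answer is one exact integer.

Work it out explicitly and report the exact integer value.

rho(c^-1) = [[-5, 2], [-3, 1]]
... * rho(a^-1) = [[-1, 2], [-4, 7]]  ->  [[-3, 4], [-1, 1]]
... * rho(c^-1) = [[-5, 2], [-3, 1]]  ->  [[3, -2], [2, -1]]
... * rho(a) = [[7, -2], [4, -1]]  ->  [[13, -4], [10, -3]]
... * rho(b) = [[1, 3], [-1, -2]]  ->  [[17, 47], [13, 36]]
... * rho(c^-1) = [[-5, 2], [-3, 1]]  ->  [[-226, 81], [-173, 62]]
... * rho(a^-1) = [[-1, 2], [-4, 7]]  ->  [[-98, 115], [-75, 88]]
... * rho(b) = [[1, 3], [-1, -2]]  ->  [[-213, -524], [-163, -401]]
... * rho(c^-1) = [[-5, 2], [-3, 1]]  ->  [[2637, -950], [2018, -727]]
... * rho(b^-1) = [[-2, -3], [1, 1]]  ->  [[-6224, -8861], [-4763, -6781]]
... * rho(c) = [[1, -2], [3, -5]]  ->  [[-32807, 56753], [-25106, 43431]]
... * rho(a^-1) = [[-1, 2], [-4, 7]]  ->  [[-194205, 331657], [-148618, 253805]]
... * rho(a^-1) = [[-1, 2], [-4, 7]]  ->  [[-1132423, 1933189], [-866602, 1479399]]
... * rho(b) = [[1, 3], [-1, -2]]  ->  [[-3065612, -7263647], [-2346001, -5558604]]
... * rho(c^-1) = [[-5, 2], [-3, 1]]  ->  [[37119001, -13394871], [28405817, -10250606]]
... * rho(a^-1) = [[-1, 2], [-4, 7]]  ->  [[16460483, -19526095], [12596607, -14942608]]
... * rho(a^-1) = [[-1, 2], [-4, 7]]  ->  [[61643897, -103761699], [47173825, -79405042]]
... * rho(a^-1) = [[-1, 2], [-4, 7]]  ->  [[353402899, -603044099], [270446343, -461487644]]
tr = 353402899 + -461487644 = -108084745

-108084745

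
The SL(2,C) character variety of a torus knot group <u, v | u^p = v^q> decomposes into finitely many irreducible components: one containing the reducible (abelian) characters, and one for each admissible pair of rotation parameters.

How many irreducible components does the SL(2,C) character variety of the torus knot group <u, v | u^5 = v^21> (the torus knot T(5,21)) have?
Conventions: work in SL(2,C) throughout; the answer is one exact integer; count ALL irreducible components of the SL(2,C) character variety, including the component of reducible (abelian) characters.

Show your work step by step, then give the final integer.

41

For T(5,21): irreducibility forces the central element u^5 = v^21 to one of +I, -I.
This locks tr(u) to 2*cos(pi*alpha/5), alpha in 1..4, and tr(v) to 2*cos(pi*beta/21), beta in 1..20, on each component of irreducible characters.
Consistency of u^5 = (-1)^alpha I with v^21 = (-1)^beta I forces alpha = beta (mod 2).
Enumerate parity-matched pairs: 2*10 odd-odd plus 2*10 even-even gives 40.
components with irreducible characters: 40; plus the single component of reducible (abelian) characters: total 41.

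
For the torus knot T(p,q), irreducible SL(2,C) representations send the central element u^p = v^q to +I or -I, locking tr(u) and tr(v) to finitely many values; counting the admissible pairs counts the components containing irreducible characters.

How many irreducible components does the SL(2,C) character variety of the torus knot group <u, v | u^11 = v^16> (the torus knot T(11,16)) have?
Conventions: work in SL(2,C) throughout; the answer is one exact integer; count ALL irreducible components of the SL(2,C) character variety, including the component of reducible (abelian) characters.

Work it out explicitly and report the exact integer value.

For T(11,16): irreducibility forces the central element u^11 = v^16 to one of +I, -I.
So on each irreducible component the traces are pinned: tr(u) = 2*cos(pi*alpha/11) with 1 <= alpha <= 10, tr(v) = 2*cos(pi*beta/16) with 1 <= beta <= 15.
u^11 = (-1)^alpha I and v^16 = (-1)^beta I must agree, so alpha and beta have equal parity.
count pairs: odd alpha (5 choices) x odd beta (8), plus even alpha (5) x even beta (7): 5*8 + 5*7 = 75.
components with irreducible characters: 75; plus the single component of reducible (abelian) characters: total 76.

76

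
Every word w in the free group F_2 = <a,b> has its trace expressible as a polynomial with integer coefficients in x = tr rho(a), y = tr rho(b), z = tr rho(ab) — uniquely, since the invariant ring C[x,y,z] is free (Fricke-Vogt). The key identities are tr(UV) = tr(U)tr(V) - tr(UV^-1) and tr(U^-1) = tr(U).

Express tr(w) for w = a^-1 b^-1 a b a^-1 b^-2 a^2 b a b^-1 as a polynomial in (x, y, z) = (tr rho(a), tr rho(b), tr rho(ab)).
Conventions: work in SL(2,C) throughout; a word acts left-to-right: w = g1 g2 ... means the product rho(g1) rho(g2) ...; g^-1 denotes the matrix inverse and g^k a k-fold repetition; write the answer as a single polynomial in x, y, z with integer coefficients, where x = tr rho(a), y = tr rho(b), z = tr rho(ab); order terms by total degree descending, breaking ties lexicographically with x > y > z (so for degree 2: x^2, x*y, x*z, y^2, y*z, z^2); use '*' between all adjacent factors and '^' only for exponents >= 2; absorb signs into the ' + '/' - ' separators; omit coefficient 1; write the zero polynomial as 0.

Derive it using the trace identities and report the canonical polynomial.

and tr(b a b a) = tr(a b) tr(a b) - tr(1)   [split at repeated a] = z^2 - 2
next, tr(b a b) = tr(b) tr(a b) - tr(a) = y*z - x
tr(a b a b a) = tr(a) tr(b a b a) - tr(b a b) = x*z^2 - y*z - x
next, tr(a b a b a b) = tr(b a) tr(b a b a) - tr(b^-1 a^-1)   [split at repeated b] = z^3 - 3*z
tr(b^-1 a b a b a) = tr(a b a b a) tr(b) - tr(a b a b a b) = x*y*z^2 - y^2*z - z^3 - x*y + 3*z
and tr(b^-1 a b a b a b^-1) = tr(b^-1 a b a b a) tr(b) - tr(b^-1 a b a b a b) = x*y^2*z^2 - y^3*z - y*z^3 - x*y^2 - x*z^2 + 4*y*z + x
next, tr(a b a b a^2) = tr(a) tr(a b a b a) - tr(a b a b) = x^2*z^2 - x*y*z - x^2 - z^2 + 2
and tr(a b a) = tr(a) tr(b a) - tr(b) = x*z - y
tr(b a b a b) = tr(b) tr(a b a b) - tr(a b a) = y*z^2 - x*z - y
tr(a b a b a^2 b) = tr(a) tr(b a b a b a) - tr(b a b a b) = x*z^3 - y*z^2 - 2*x*z + y
next, tr(a b^-1 a b a b a) = tr(a b a b a^2) tr(b) - tr(a b a b a^2 b) = x^2*y*z^2 - x*y^2*z - x*z^3 - x^2*y + 2*x*z + y
tr(a b a b a b a b) = tr(b a b a b a) tr(b a) - tr(a b a b)   [split at repeated b] = z^4 - 4*z^2 + 2
tr(a b^-1 a b a b a b) = tr(a b a b a b a) tr(b) - tr(a b a b a b a b) = x*y*z^3 - y^2*z^2 - z^4 - 2*x*y*z + y^2 + 4*z^2 - 2
next, tr(b^-1 a b a b a b^-1 a) = tr(a b^-1 a b a b a) tr(b) - tr(a b^-1 a b a b a b) = x^2*y^2*z^2 - x*y^3*z - 2*x*y*z^3 - x^2*y^2 + y^2*z^2 + z^4 + 4*x*y*z - 4*z^2 + 2
tr(a b a b^-1 a^-1 b^-1 a b) = tr(b^-1 a b a b a b^-1) tr(a) - tr(b^-1 a b a b a b^-1 a) = x*y*z^3 - x^2*z^2 - y^2*z^2 - z^4 + x^2 + 4*z^2 - 2
and tr(b^2) = tr(b) tr(b) - tr(1) = y^2 - 2
tr(b a^2 b) = tr(a) tr(b^2 a) - tr(b^2) = x*y*z - x^2 - y^2 + 2
tr(a^2 b a^2 b) = tr(a) tr(b a^2 b a) - tr(b a^2 b) = x^2*z^2 - 2*x*y*z + y^2 - 2
tr(a b a^2) = tr(a) tr(b a^2) - tr(b a) = x^2*z - x*y - z
and tr(a^2 b a^2) = tr(a) tr(a b a^2) - tr(a b a) = x^3*z - x^2*y - 2*x*z + y
tr(a b^2 a^2 b a) = tr(b) tr(a^2 b a^2 b) - tr(a^2 b a^2) = x^2*y*z^2 - x^3*z - 2*x*y^2*z + x^2*y + y^3 + 2*x*z - 3*y
tr(b a b^2 a^2 b a) = tr(b) tr(a^2 b a b a b) - tr(a^2 b a b a) = x*y*z^3 - x^2*z^2 - y^2*z^2 - x*y*z + x^2 + y^2 + z^2 - 2
tr(b^2 a b^2 a) = tr(b) tr(a b^2 a b) - tr(a b^2 a) = y^2*z^2 - 2*x*y*z + x^2 - 2
tr(a b^3) = tr(b) tr(b a b) - tr(b a) = y^2*z - x*y - z
next, tr(b^2 a b^2) = tr(b) tr(a b^3) - tr(a b^2) = y^3*z - x*y^2 - 2*y*z + x
tr(b a b^2 a^2 b) = tr(a) tr(b^2 a b^2 a) - tr(b^2 a b^2) = x*y^2*z^2 - 2*x^2*y*z - y^3*z + x^3 + x*y^2 + 2*y*z - 3*x
and tr(a b a b^2 a^2 b a) = tr(a) tr(b a b^2 a^2 b a) - tr(b a b^2 a^2 b) = x^2*y*z^3 - x^3*z^2 - 2*x*y^2*z^2 + x^2*y*z + y^3*z + x*z^2 - 2*y*z + x
next, tr(b a b a b a b) = tr(b) tr(a b a b a b) - tr(a b a b a) = y*z^3 - x*z^2 - 2*y*z + x
next, tr(a^2 b a b a b a b) = tr(a) tr(b a b a b a b a) - tr(b a b a b a b) = x*z^4 - y*z^3 - 3*x*z^2 + 2*y*z + x
and tr(a^2 b a b a b a) = tr(a) tr(b a b a b a^2) - tr(b a b a b a) = x^2*z^3 - x*y*z^2 - 2*x^2*z - z^3 + x*y + 3*z
tr(a b a b^2 a^2 b a b) = tr(b) tr(a^2 b a b a b a b) - tr(a^2 b a b a b a) = x*y*z^4 - x^2*z^3 - y^2*z^3 - 2*x*y*z^2 + 2*x^2*z + 2*y^2*z + z^3 - 3*z
tr(b a b^2 a^2 b a b^-1 a) = tr(a b a b^2 a^2 b a) tr(b) - tr(a b a b^2 a^2 b a b) = x^2*y^2*z^3 - x^3*y*z^2 - 2*x*y^3*z^2 - x*y*z^4 + x^2*y^2*z + x^2*z^3 + y^4*z + y^2*z^3 + 3*x*y*z^2 - 2*x^2*z - 4*y^2*z - z^3 + x*y + 3*z
next, tr(b a^2 b a b^-1 a^-1 b a b) = tr(b a b^2 a^2 b a b^-1) tr(a) - tr(b a b^2 a^2 b a b^-1 a) = -x^2*y^2*z^3 + 2*x^3*y*z^2 + 2*x*y^3*z^2 + x*y*z^4 - x^4*z - 3*x^2*y^2*z - x^2*z^3 - y^4*z - y^2*z^3 + x^3*y + x*y^3 - 3*x*y*z^2 + 4*x^2*z + 4*y^2*z + z^3 - 4*x*y - 3*z
and tr(b a b a^2 b) = tr(a) tr(b^2 a b a) - tr(b^2 a b) = x*y*z^2 - x^2*z - y^2*z + z
and tr(a b a b a^2 b a) = tr(a) tr(b a b a^2 b a) - tr(b a b a^2 b) = x^2*z^3 - 2*x*y*z^2 - x^2*z + y^2*z + x*y - z
tr(a b a b a b a^2 b a) = tr(a) tr(b a^2 b a b a b a) - tr(b a^2 b a b a b) = x^2*z^4 - 2*x*y*z^3 - 2*x^2*z^2 + y^2*z^2 + 3*x*y*z - y^2 - z^2 + 2
and tr(b a b a b a b a b a) = tr(a b a b a b) tr(a b a b) - tr(b a)   [split at repeated a] = z^5 - 5*z^3 + 5*z
and tr(b a b a b a b a b) = tr(b) tr(a b a b a b a b) - tr(a b a b a b a) = y*z^4 - x*z^3 - 3*y*z^2 + 2*x*z + y
next, tr(a b a b a b a^2 b a b) = tr(a) tr(b a b a b a b a b a) - tr(b a b a b a b a b) = x*z^5 - y*z^4 - 4*x*z^3 + 3*y*z^2 + 3*x*z - y
tr(b a b a b a^2 b a b^-1 a) = tr(a b a b a b a^2 b a) tr(b) - tr(a b a b a b a^2 b a b) = x^2*y*z^4 - 2*x*y^2*z^3 - x*z^5 - 2*x^2*y*z^2 + y^3*z^2 + y*z^4 + 3*x*y^2*z + 4*x*z^3 - y^3 - 4*y*z^2 - 3*x*z + 3*y
tr(b a^2 b a b^-1 a^-1 b a b a) = tr(b a b a b a^2 b a b^-1) tr(a) - tr(b a b a b a^2 b a b^-1 a) = -x^2*y*z^4 + x^3*z^3 + 2*x*y^2*z^3 + x*z^5 - y^3*z^2 - y*z^4 - x^3*z - 2*x*y^2*z - 4*x*z^3 + x^2*y + y^3 + 4*y*z^2 + 2*x*z - 3*y
next, tr(a b a^-1 b a^2 b a b^-1 a^-1 b) = tr(b a^2 b a b^-1 a^-1 b a b) tr(a) - tr(b a^2 b a b^-1 a^-1 b a b a) = -x^3*y^2*z^3 + 2*x^4*y*z^2 + 2*x^2*y^3*z^2 + 2*x^2*y*z^4 - x^5*z - 3*x^3*y^2*z - 2*x^3*z^3 - x*y^4*z - 3*x*y^2*z^3 - x*z^5 + x^4*y + x^2*y^3 - 3*x^2*y*z^2 + y^3*z^2 + y*z^4 + 5*x^3*z + 6*x*y^2*z + 5*x*z^3 - 5*x^2*y - y^3 - 4*y*z^2 - 5*x*z + 3*y
tr(a^2 b a b^-1 a^-1 b^-1 a b a^-1 b) = tr(a b a^-1 b a^2 b a b^-1 a^-1) tr(b) - tr(a b a^-1 b a^2 b a b^-1 a^-1 b) = x^3*y^2*z^3 - 2*x^4*y*z^2 - 2*x^2*y^3*z^2 - 2*x^2*y*z^4 + x^5*z + 3*x^3*y^2*z + 2*x^3*z^3 + x*y^4*z + 3*x*y^2*z^3 + x*z^5 - x^4*y - x^2*y^3 + 3*x^2*y*z^2 - y^3*z^2 - y*z^4 - 5*x^3*z - 5*x*y^2*z - 5*x*z^3 + 4*x^2*y + 4*y*z^2 + 5*x*z - y
next, tr(b^-1 a^2 b a b^-1 a^-1 b^-1 a b a^-1) = tr(a^2 b a b^-1 a^-1 b^-1 a b a^-1) tr(b) - tr(a^2 b a b^-1 a^-1 b^-1 a b a^-1 b) = -x^3*y^2*z^3 + 2*x^4*y*z^2 + 2*x^2*y^3*z^2 + 2*x^2*y*z^4 - x^5*z - 3*x^3*y^2*z - 2*x^3*z^3 - x*y^4*z - 2*x*y^2*z^3 - x*z^5 + x^4*y + x^2*y^3 - 4*x^2*y*z^2 + 5*x^3*z + 5*x*y^2*z + 5*x*z^3 - 3*x^2*y - 5*x*z - y
and tr(a^-1 b^-1 a b a^-1 b^-2 a^2 b a b^-1) = tr(b^-1 a^2 b a b^-1 a^-1 b^-1 a b a^-1) tr(b) - tr(b^-1 a^2 b a b^-1 a^-1 b^-1 a b a^-1 b) = -x^3*y^3*z^3 + 2*x^4*y^2*z^2 + 2*x^2*y^4*z^2 + 2*x^2*y^2*z^4 - x^5*y*z - 3*x^3*y^3*z - 2*x^3*y*z^3 - x*y^5*z - 2*x*y^3*z^3 - x*y*z^5 + x^4*y^2 + x^2*y^4 - 4*x^2*y^2*z^2 + 5*x^3*y*z + 5*x*y^3*z + 4*x*y*z^3 - 3*x^2*y^2 + x^2*z^2 + y^2*z^2 + z^4 - 5*x*y*z - x^2 - y^2 - 4*z^2 + 2

-x^3*y^3*z^3 + 2*x^4*y^2*z^2 + 2*x^2*y^4*z^2 + 2*x^2*y^2*z^4 - x^5*y*z - 3*x^3*y^3*z - 2*x^3*y*z^3 - x*y^5*z - 2*x*y^3*z^3 - x*y*z^5 + x^4*y^2 + x^2*y^4 - 4*x^2*y^2*z^2 + 5*x^3*y*z + 5*x*y^3*z + 4*x*y*z^3 - 3*x^2*y^2 + x^2*z^2 + y^2*z^2 + z^4 - 5*x*y*z - x^2 - y^2 - 4*z^2 + 2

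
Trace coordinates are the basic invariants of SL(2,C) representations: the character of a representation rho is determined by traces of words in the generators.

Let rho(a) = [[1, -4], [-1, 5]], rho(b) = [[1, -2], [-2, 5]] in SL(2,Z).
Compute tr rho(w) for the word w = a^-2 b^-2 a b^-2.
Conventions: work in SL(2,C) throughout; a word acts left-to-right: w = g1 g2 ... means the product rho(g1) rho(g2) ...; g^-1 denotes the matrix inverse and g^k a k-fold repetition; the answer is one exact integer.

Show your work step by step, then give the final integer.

rho(a^-1) = [[5, 4], [1, 1]]
... * rho(a^-1) = [[5, 4], [1, 1]]  ->  [[29, 24], [6, 5]]
... * rho(b^-1) = [[5, 2], [2, 1]]  ->  [[193, 82], [40, 17]]
... * rho(b^-1) = [[5, 2], [2, 1]]  ->  [[1129, 468], [234, 97]]
... * rho(a) = [[1, -4], [-1, 5]]  ->  [[661, -2176], [137, -451]]
... * rho(b^-1) = [[5, 2], [2, 1]]  ->  [[-1047, -854], [-217, -177]]
... * rho(b^-1) = [[5, 2], [2, 1]]  ->  [[-6943, -2948], [-1439, -611]]
tr = -6943 + -611 = -7554

-7554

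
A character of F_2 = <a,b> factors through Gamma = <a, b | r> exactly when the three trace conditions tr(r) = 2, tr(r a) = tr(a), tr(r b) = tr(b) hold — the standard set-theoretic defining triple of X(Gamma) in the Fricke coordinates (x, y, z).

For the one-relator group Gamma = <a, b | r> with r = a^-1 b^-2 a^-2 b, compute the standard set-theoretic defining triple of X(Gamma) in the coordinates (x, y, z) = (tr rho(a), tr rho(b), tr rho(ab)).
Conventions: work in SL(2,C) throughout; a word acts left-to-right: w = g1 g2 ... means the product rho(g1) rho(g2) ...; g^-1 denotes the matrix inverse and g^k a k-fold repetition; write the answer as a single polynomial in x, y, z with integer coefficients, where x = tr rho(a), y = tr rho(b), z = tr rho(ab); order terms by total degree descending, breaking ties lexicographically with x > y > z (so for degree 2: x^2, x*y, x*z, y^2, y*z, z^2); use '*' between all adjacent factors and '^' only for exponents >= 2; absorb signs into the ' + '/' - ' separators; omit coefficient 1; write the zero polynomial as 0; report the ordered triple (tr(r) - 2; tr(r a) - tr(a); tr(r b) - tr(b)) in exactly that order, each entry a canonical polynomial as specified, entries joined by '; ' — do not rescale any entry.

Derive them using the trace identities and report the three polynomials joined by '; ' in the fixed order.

x^2*y^2*z - x^3*y - x*y^3 - x*y*z^2 + x^2*z + 3*x*y - z - 2; x*z - x - y; x^2*y^3*z - x^3*y^2 - x*y^4 - x*y^2*z^2 + x^3 + 4*x*y^2 - 3*x - y

next, trace(a^-1 b) = trace(b) * trace(a) - trace(b a)  (eliminate a^-1) = x*y - z
next, trace(a^-1 b a^-1) = trace(a^-1 b) * trace(a) - trace(a^-1 b a)  (eliminate a^-1) = x^2*y - x*z - y
and trace(b^2) = trace(b) * trace(b) - trace(1)  (reduce the b square) = y^2 - 2
and trace(b^2 a) = trace(b) * trace(a b) - trace(a)  (reduce the b square) = y*z - x
trace(b a^-1 b) = trace(b^2) * trace(a) - trace(b^2 a)  (eliminate a^-1) = x*y^2 - y*z - x
next, trace(b a b a) = trace(b a) * trace(b a) - trace(1)  (split on b) = z^2 - 2
trace(b a^-1 b a) = trace(b a b) * trace(a) - trace(b a b a)  (eliminate a^-1) = x*y*z - x^2 - z^2 + 2
trace(a^-1 b a^-1 b) = trace(b a^-1 b) * trace(a) - trace(b a^-1 b a)  (eliminate a^-1) = x^2*y^2 - 2*x*y*z + z^2 - 2
and trace(b a^-1 b^-1 a^-1) = trace(a^-1 b a^-1) * trace(b) - trace(a^-1 b a^-1 b)  (eliminate b^-1) = x*y*z - y^2 - z^2 + 2
trace(b^-1 a^-2 b a^-1) = trace(b a^-1 b^-1 a^-1) * trace(a) - trace(b a^-1 b^-1)  (eliminate a^-1) = x^2*y*z - x*y^2 - x*z^2 + x
trace(a^-2 b a^-1) = trace(a^-1 b a^-1) * trace(a) - trace(a^-1 b)  (eliminate a^-1) = x^3*y - x^2*z - 2*x*y + z
trace(a^-1 b^-2 a^-2 b) = trace(b^-1 a^-2 b a^-1) * trace(b) - trace(b^-1 a^-2 b a^-1 b)  (eliminate b^-1) = x^2*y^2*z - x^3*y - x*y^3 - x*y*z^2 + x^2*z + 3*x*y - z
next, trace(a^-2) = trace(a^-1) * trace(a) - trace(1)   [inverse elimination on a] = x^2 - 2
and trace(b^-1 a^-2) = trace(a^-2) * trace(b) - trace(a^-2 b)   [inverse elimination on b] = x*z - y
and trace(a b^2 a) = trace(a) * trace(b^2 a) - trace(b^2) = x*y*z - x^2 - y^2 + 2
next, trace(a b^2 a b) = trace(b) * trace(a b a b) - trace(a b a) = y*z^2 - x*z - y
and trace(b^2 a b^-1 a) = trace(a b^2 a) * trace(b) - trace(a b^2 a b) = x*y^2*z - x^2*y - y^3 - y*z^2 + x*z + 3*y
and trace(b^-1 a^-1 b^2 a) = trace(b^2 a b^-1) * trace(a) - trace(b^2 a b^-1 a) = -x*y^2*z + x^2*y + y^3 + y*z^2 - 3*y
and trace(b^-1 a^-1 b^2 a^-1) = trace(b^-1 a^-1 b^2) * trace(a) - trace(b^-1 a^-1 b^2 a) = x*y^2*z - y^3 - y*z^2 - x*z + 3*y
trace(a^-1 b^2 a^-1) = trace(b^2 a^-1) * trace(a) - trace(b^2) = x^2*y^2 - x*y*z - x^2 - y^2 + 2
and trace(a^-1 b^2 a^-1 b^-2) = trace(b^-1 a^-1 b^2 a^-1) * trace(b) - trace(b^-1 a^-1 b^2 a^-1 b) = x*y^3*z - x^2*y^2 - y^4 - y^2*z^2 + x^2 + 4*y^2 - 2
trace(a^-1 b^-2 a^-2 b^2) = trace(a^-1 b^2 a^-1 b^-2) * trace(a) - trace(a^-1 b^2 a^-1 b^-2 a) = x^2*y^3*z - x^3*y^2 - x*y^4 - x*y^2*z^2 + x^3 + 4*x*y^2 - 3*x
assemble the triple (trace(r) - 2; trace(r a) - x; trace(r b) - y)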